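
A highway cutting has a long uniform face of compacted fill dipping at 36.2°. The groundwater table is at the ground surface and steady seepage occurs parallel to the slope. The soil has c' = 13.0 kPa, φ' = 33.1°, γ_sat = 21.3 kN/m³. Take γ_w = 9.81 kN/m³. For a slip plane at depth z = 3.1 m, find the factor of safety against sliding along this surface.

With seepage parallel to the slope and the water table at the surface, the effective normal stress on the slip plane uses the buoyant unit weight γ' = γ_sat − γ_w while the driving shear stress uses γ_sat:
FS = [c' + γ' z cos²β tanφ'] / [γ_sat z sinβ cosβ]
γ' = 21.3 − 9.81 = 11.49 kN/m³
Numerator = 13.0 + 11.49·3.1·cos²36.2°·tan33.1° = 13.0 + 11.49·3.1·0.6512·0.6519 = 28.120 kPa
Denominator = 21.3·3.1·sin36.2°·cos36.2° = 21.3·3.1·0.5906·0.8070 = 31.470 kPa
FS = 28.120 / 31.470 = 0.894

FS = 0.89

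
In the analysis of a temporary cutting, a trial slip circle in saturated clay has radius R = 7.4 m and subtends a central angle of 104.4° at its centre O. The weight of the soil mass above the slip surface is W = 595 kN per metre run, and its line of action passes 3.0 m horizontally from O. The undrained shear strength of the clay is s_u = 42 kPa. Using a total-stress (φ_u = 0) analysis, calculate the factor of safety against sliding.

FS = 2.35

Taking moments about the centre O, the resisting moment is provided by the undrained shear strength acting along the arc:
Arc length L_a = R·θ = 7.4·(104.4°·π/180) = 7.4·1.8221 = 13.48 m
M_R = s_u·L_a·R = 42·13.48·7.4 = 4190.7 kN·m/m
M_D = W·d = 595·3.0 = 1785.0 kN·m/m
FS = M_R / M_D = 4190.7 / 1785.0 = 2.348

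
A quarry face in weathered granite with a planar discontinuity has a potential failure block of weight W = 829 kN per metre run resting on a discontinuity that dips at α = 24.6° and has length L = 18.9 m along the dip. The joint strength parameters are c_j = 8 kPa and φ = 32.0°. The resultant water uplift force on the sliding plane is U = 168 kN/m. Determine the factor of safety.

Resolving the block weight along and normal to the plane and applying the Mohr–Coulomb strength on the joint:
N' = W cosα − U = 829·cos24.6° − 168 = 585.8 kN/m
Driving force T = W sinα = 829·sin24.6° = 345.1 kN/m
Resisting force R = c_j·L + N'·tanφ = 8·18.9 + 585.8·tan32.0° = 151.2 + 366.0 = 517.2 kN/m
FS = R / T = 517.2 / 345.1 = 1.499

FS = 1.50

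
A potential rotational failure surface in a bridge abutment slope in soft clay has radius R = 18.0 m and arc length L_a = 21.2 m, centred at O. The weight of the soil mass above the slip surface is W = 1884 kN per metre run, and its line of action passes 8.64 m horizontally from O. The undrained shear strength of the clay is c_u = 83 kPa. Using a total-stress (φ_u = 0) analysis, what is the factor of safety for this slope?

FS = 1.95

Taking moments about the centre O, the resisting moment is provided by the undrained shear strength acting along the arc:
M_R = c_u·L_a·R = 83·21.20·18.0 = 31672.8 kN·m/m
M_D = W·d = 1884·8.64 = 16277.8 kN·m/m
FS = M_R / M_D = 31672.8 / 16277.8 = 1.946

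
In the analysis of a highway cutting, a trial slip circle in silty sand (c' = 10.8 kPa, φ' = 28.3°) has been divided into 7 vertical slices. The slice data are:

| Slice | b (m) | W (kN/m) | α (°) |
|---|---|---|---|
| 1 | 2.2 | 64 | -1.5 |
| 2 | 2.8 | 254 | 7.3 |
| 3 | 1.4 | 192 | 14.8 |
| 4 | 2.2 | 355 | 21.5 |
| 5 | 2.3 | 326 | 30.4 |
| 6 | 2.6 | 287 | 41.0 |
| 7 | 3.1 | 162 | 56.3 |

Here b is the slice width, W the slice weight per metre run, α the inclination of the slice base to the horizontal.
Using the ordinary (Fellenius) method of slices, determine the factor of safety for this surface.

FS = 1.41

Ordinary method of slices: FS = Σ[c'·Δl_i + (W_i cosα_i)·tanφ'] / Σ W_i sinα_i, with Δl_i = b_i / cosα_i.
Slice 1: Δl = 2.2/cos(-1.5°) = 2.201 m; N'_1 = 64·cos(-1.5°) = 64.0; c'Δl = 23.77; W sinα = -1.7
Slice 2: Δl = 2.8/cos7.3° = 2.823 m; N'_2 = 254·cos7.3° = 251.9; c'Δl = 30.49; W sinα = 32.3
Slice 3: Δl = 1.4/cos14.8° = 1.448 m; N'_3 = 192·cos14.8° = 185.6; c'Δl = 15.64; W sinα = 49.0
Slice 4: Δl = 2.2/cos21.5° = 2.365 m; N'_4 = 355·cos21.5° = 330.3; c'Δl = 25.54; W sinα = 130.1
Slice 5: Δl = 2.3/cos30.4° = 2.667 m; N'_5 = 326·cos30.4° = 281.2; c'Δl = 28.80; W sinα = 165.0
Slice 6: Δl = 2.6/cos41.0° = 3.445 m; N'_6 = 287·cos41.0° = 216.6; c'Δl = 37.21; W sinα = 188.3
Slice 7: Δl = 3.1/cos56.3° = 5.587 m; N'_7 = 162·cos56.3° = 89.9; c'Δl = 60.34; W sinα = 134.8
Σc'Δl = 221.8 kN/m; ΣN' = 1419.5 kN/m; ΣW sinα = 697.8 kN/m
Resisting = 221.8 + 1419.5·tan28.3° = 221.8 + 764.3 = 986.1 kN/m
FS = 986.1 / 697.8 = 1.413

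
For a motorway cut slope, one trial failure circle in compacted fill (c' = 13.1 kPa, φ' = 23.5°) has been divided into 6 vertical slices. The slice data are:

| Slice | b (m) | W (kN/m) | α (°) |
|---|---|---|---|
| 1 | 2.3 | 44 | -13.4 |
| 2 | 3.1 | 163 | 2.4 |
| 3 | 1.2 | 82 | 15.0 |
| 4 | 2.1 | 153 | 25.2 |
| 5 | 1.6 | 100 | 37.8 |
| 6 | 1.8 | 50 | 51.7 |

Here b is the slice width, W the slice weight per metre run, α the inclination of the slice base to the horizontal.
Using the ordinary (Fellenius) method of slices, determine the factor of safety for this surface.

FS = 2.26

Ordinary method of slices: FS = Σ[c'·Δl_i + (W_i cosα_i)·tanφ'] / Σ W_i sinα_i, with Δl_i = b_i / cosα_i.
Slice 1: Δl = 2.3/cos(-13.4°) = 2.364 m; N'_1 = 44·cos(-13.4°) = 42.8; c'Δl = 30.97; W sinα = -10.2
Slice 2: Δl = 3.1/cos2.4° = 3.103 m; N'_2 = 163·cos2.4° = 162.9; c'Δl = 40.65; W sinα = 6.8
Slice 3: Δl = 1.2/cos15.0° = 1.242 m; N'_3 = 82·cos15.0° = 79.2; c'Δl = 16.27; W sinα = 21.2
Slice 4: Δl = 2.1/cos25.2° = 2.321 m; N'_4 = 153·cos25.2° = 138.4; c'Δl = 30.40; W sinα = 65.1
Slice 5: Δl = 1.6/cos37.8° = 2.025 m; N'_5 = 100·cos37.8° = 79.0; c'Δl = 26.53; W sinα = 61.3
Slice 6: Δl = 1.8/cos51.7° = 2.904 m; N'_6 = 50·cos51.7° = 31.0; c'Δl = 38.05; W sinα = 39.2
Σc'Δl = 182.9 kN/m; ΣN' = 533.3 kN/m; ΣW sinα = 183.5 kN/m
Resisting = 182.9 + 533.3·tan23.5° = 182.9 + 231.9 = 414.8 kN/m
FS = 414.8 / 183.5 = 2.260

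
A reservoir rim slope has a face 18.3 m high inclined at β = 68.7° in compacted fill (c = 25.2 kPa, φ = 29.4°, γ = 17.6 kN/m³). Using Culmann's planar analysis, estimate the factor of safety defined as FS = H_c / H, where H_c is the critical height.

FS = 1.12

H_c = (4c/γ) · sinβ cosφ / [1 − cos(β − φ)]
    = (4·25.2/17.6) · sin68.7°·cos29.4° / [1 − cos39.3°]
    = 5.727 · 0.8117 / 0.2262 = 20.56 m
FS = H_c / H = 20.56 / 18.3 = 1.123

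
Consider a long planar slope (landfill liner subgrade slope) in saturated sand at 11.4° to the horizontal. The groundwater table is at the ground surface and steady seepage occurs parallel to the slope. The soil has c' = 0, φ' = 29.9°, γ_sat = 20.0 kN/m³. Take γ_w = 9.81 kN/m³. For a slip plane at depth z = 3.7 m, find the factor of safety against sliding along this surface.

FS = 1.45

With seepage parallel to the slope and the water table at the surface, the effective normal stress on the slip plane uses the buoyant unit weight γ' = γ_sat − γ_w while the driving shear stress uses γ_sat:
FS = [c' + γ' z cos²β tanφ'] / [γ_sat z sinβ cosβ]
(For c' = 0 this reduces to FS = (γ'/γ_sat)·tanφ'/tanβ.)
γ' = 20.0 − 9.81 = 10.19 kN/m³
Numerator = 0.0 + 10.19·3.7·cos²11.4°·tan29.9° = 0.0 + 10.19·3.7·0.9609·0.5750 = 20.833 kPa
Denominator = 20.0·3.7·sin11.4°·cos11.4° = 20.0·3.7·0.1977·0.9803 = 14.338 kPa
FS = 20.833 / 14.338 = 1.453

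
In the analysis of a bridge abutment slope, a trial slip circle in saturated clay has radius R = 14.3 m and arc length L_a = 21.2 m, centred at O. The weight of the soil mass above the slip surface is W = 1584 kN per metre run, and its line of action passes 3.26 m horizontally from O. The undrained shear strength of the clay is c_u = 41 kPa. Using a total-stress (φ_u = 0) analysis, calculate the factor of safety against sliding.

Taking moments about the centre O, the resisting moment is provided by the undrained shear strength acting along the arc:
M_R = c_u·L_a·R = 41·21.20·14.3 = 12429.6 kN·m/m
M_D = W·d = 1584·3.26 = 5163.8 kN·m/m
FS = M_R / M_D = 12429.6 / 5163.8 = 2.407

FS = 2.41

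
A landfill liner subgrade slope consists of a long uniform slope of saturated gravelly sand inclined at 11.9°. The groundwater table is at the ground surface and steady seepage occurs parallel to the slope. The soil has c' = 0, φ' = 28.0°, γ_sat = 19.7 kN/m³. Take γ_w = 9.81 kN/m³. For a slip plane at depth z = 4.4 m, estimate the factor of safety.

FS = 1.27

With seepage parallel to the slope and the water table at the surface, the effective normal stress on the slip plane uses the buoyant unit weight γ' = γ_sat − γ_w while the driving shear stress uses γ_sat:
FS = [c' + γ' z cos²β tanφ'] / [γ_sat z sinβ cosβ]
(For c' = 0 this reduces to FS = (γ'/γ_sat)·tanφ'/tanβ.)
γ' = 19.7 − 9.81 = 9.89 kN/m³
Numerator = 0.0 + 9.89·4.4·cos²11.9°·tan28.0° = 0.0 + 9.89·4.4·0.9575·0.5317 = 22.154 kPa
Denominator = 19.7·4.4·sin11.9°·cos11.9° = 19.7·4.4·0.2062·0.9785 = 17.490 kPa
FS = 22.154 / 17.490 = 1.267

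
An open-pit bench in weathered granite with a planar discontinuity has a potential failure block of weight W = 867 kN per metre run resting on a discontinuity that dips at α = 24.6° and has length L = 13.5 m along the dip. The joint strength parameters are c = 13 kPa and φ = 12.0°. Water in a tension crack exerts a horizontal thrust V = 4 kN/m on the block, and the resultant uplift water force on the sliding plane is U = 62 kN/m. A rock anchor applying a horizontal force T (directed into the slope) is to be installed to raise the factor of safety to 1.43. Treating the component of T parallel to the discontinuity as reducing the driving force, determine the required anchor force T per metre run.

Resolving forces along and normal to the sliding plane, with the horizontal anchor force T adding T·sinα to the effective normal force and T·cosα acting up the plane against the driving force:
FS = [cL + (W cosα − U − V sinα + T sinα) tanφ] / [W sinα + V cosα − T cosα]
Without the anchor: N' = 724.6 kN/m, driving T_d = 364.6 kN/m, resisting R = 13·13.5 + 724.6·tan12.0° = 329.5 kN/m, FS = 0.90.
Setting FS = 1.43 and solving for T:
1.43·(364.6 − T cos24.6°) = 329.5 + T sin24.6°·tan12.0°
T·(sin24.6°·tan12.0° + 1.43·cos24.6°) = 1.43·364.6 − 329.5
T·(0.4163·0.2126 + 1.43·0.9092) = 521.3 − 329.5 = 191.8
T·1.3887 = 191.8
T = 138.1 kN/m

T = 138 kN/m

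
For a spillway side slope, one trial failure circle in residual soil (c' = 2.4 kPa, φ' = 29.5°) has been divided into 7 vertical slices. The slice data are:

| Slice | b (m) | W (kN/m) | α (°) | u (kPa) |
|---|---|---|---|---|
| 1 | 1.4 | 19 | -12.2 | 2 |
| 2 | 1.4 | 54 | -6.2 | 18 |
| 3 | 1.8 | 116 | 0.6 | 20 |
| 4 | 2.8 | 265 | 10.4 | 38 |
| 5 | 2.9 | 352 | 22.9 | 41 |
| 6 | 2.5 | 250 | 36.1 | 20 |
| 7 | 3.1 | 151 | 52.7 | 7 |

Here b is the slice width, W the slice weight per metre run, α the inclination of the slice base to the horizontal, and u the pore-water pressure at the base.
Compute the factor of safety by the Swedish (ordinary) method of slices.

Ordinary method of slices: FS = Σ[c'·Δl_i + (W_i cosα_i − u_i·Δl_i)·tanφ'] / Σ W_i sinα_i, with Δl_i = b_i / cosα_i.
Slice 1: Δl = 1.4/cos(-12.2°) = 1.432 m; N'_1 = 19·cos(-12.2°) − 2·1.432 = 15.7; c'Δl = 3.44; W sinα = -4.0
Slice 2: Δl = 1.4/cos(-6.2°) = 1.408 m; N'_2 = 54·cos(-6.2°) − 18·1.408 = 28.3; c'Δl = 3.38; W sinα = -5.8
Slice 3: Δl = 1.8/cos0.6° = 1.800 m; N'_3 = 116·cos0.6° − 20·1.800 = 80.0; c'Δl = 4.32; W sinα = 1.2
Slice 4: Δl = 2.8/cos10.4° = 2.847 m; N'_4 = 265·cos10.4° − 38·2.847 = 152.5; c'Δl = 6.83; W sinα = 47.8
Slice 5: Δl = 2.9/cos22.9° = 3.148 m; N'_5 = 352·cos22.9° − 41·3.148 = 195.2; c'Δl = 7.56; W sinα = 137.0
Slice 6: Δl = 2.5/cos36.1° = 3.094 m; N'_6 = 250·cos36.1° − 20·3.094 = 140.1; c'Δl = 7.43; W sinα = 147.3
Slice 7: Δl = 3.1/cos52.7° = 5.116 m; N'_7 = 151·cos52.7° − 7·5.116 = 55.7; c'Δl = 12.28; W sinα = 120.1
Σc'Δl = 45.2 kN/m; ΣN' = 667.5 kN/m; ΣW sinα = 443.6 kN/m
Resisting = 45.2 + 667.5·tan29.5° = 45.2 + 377.7 = 422.9 kN/m
FS = 422.9 / 443.6 = 0.953

FS = 0.95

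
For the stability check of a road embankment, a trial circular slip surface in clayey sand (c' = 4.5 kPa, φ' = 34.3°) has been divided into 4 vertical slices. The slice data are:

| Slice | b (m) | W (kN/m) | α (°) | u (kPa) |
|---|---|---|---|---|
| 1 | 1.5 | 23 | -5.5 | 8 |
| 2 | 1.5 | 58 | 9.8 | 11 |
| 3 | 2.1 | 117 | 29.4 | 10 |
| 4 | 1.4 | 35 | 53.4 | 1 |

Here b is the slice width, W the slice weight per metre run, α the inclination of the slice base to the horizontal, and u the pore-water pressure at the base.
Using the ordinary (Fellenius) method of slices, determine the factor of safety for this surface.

FS = 1.46

Ordinary method of slices: FS = Σ[c'·Δl_i + (W_i cosα_i − u_i·Δl_i)·tanφ'] / Σ W_i sinα_i, with Δl_i = b_i / cosα_i.
Slice 1: Δl = 1.5/cos(-5.5°) = 1.507 m; N'_1 = 23·cos(-5.5°) − 8·1.507 = 10.8; c'Δl = 6.78; W sinα = -2.2
Slice 2: Δl = 1.5/cos9.8° = 1.522 m; N'_2 = 58·cos9.8° − 11·1.522 = 40.4; c'Δl = 6.85; W sinα = 9.9
Slice 3: Δl = 2.1/cos29.4° = 2.410 m; N'_3 = 117·cos29.4° − 10·2.410 = 77.8; c'Δl = 10.85; W sinα = 57.4
Slice 4: Δl = 1.4/cos53.4° = 2.348 m; N'_4 = 35·cos53.4° − 1·2.348 = 18.5; c'Δl = 10.57; W sinα = 28.1
Σc'Δl = 35.0 kN/m; ΣN' = 147.6 kN/m; ΣW sinα = 93.2 kN/m
Resisting = 35.0 + 147.6·tan34.3° = 35.0 + 100.7 = 135.7 kN/m
FS = 135.7 / 93.2 = 1.456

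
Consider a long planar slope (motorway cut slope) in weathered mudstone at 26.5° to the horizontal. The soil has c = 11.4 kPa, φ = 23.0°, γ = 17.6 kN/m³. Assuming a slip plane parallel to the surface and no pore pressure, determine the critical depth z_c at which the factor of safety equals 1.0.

z_c = 10.91 m

Setting FS = 1.00 in FS = [c + γz cos²β tanφ] / [γz sinβ cosβ] and solving for z:
z = c / [γ cosβ (FS·sinβ − cosβ·tanφ)]
  = 11.4 / [17.6·cos26.5°·(1.00·sin26.5° − cos26.5°·tan23.0°)]
  = 11.4 / [17.6·0.8949·(1.00·0.4462 − 0.8949·0.4245)]
  = 11.4 / 1.0446 = 10.913 m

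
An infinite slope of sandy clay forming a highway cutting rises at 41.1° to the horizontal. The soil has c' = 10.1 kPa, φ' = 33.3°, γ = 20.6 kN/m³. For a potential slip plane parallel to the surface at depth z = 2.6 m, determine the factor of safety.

FS = 1.13

For an infinite slope with a slip plane parallel to the surface (no pore pressure): FS = [c' + γz cos²β tanφ'] / [γz sinβ cosβ].
γz = 20.6·2.6 = 53.56 kN/m²
Numerator = 10.1 + 53.56·cos²41.1°·tan33.3° = 10.1 + 53.56·0.5679·0.6569 = 30.079 kPa
Denominator = 53.56·sin41.1°·cos41.1° = 53.56·0.6574·0.7536 = 26.532 kPa
FS = 30.079 / 26.532 = 1.134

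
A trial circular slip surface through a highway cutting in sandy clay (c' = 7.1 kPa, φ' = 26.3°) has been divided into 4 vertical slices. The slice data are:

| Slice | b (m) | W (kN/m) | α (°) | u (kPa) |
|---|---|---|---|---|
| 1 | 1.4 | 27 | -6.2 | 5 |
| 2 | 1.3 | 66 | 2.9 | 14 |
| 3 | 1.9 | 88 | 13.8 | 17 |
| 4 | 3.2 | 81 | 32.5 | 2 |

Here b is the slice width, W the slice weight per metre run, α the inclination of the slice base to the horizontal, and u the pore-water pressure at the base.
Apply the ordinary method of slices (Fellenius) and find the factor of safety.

FS = 2.30

Ordinary method of slices: FS = Σ[c'·Δl_i + (W_i cosα_i − u_i·Δl_i)·tanφ'] / Σ W_i sinα_i, with Δl_i = b_i / cosα_i.
Slice 1: Δl = 1.4/cos(-6.2°) = 1.408 m; N'_1 = 27·cos(-6.2°) − 5·1.408 = 19.8; c'Δl = 10.00; W sinα = -2.9
Slice 2: Δl = 1.3/cos2.9° = 1.302 m; N'_2 = 66·cos2.9° − 14·1.302 = 47.7; c'Δl = 9.24; W sinα = 3.3
Slice 3: Δl = 1.9/cos13.8° = 1.956 m; N'_3 = 88·cos13.8° − 17·1.956 = 52.2; c'Δl = 13.89; W sinα = 21.0
Slice 4: Δl = 3.2/cos32.5° = 3.794 m; N'_4 = 81·cos32.5° − 2·3.794 = 60.7; c'Δl = 26.94; W sinα = 43.5
Σc'Δl = 60.1 kN/m; ΣN' = 180.4 kN/m; ΣW sinα = 64.9 kN/m
Resisting = 60.1 + 180.4·tan26.3° = 60.1 + 89.2 = 149.2 kN/m
FS = 149.2 / 64.9 = 2.298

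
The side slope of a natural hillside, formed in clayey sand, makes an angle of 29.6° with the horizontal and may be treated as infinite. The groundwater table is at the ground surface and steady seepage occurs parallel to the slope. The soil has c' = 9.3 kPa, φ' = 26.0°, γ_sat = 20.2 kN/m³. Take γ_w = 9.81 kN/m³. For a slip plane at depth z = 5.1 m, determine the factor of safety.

With seepage parallel to the slope and the water table at the surface, the effective normal stress on the slip plane uses the buoyant unit weight γ' = γ_sat − γ_w while the driving shear stress uses γ_sat:
FS = [c' + γ' z cos²β tanφ'] / [γ_sat z sinβ cosβ]
γ' = 20.2 − 9.81 = 10.39 kN/m³
Numerator = 9.3 + 10.39·5.1·cos²29.6°·tan26.0° = 9.3 + 10.39·5.1·0.7560·0.4877 = 28.839 kPa
Denominator = 20.2·5.1·sin29.6°·cos29.6° = 20.2·5.1·0.4939·0.8695 = 44.245 kPa
FS = 28.839 / 44.245 = 0.652

FS = 0.65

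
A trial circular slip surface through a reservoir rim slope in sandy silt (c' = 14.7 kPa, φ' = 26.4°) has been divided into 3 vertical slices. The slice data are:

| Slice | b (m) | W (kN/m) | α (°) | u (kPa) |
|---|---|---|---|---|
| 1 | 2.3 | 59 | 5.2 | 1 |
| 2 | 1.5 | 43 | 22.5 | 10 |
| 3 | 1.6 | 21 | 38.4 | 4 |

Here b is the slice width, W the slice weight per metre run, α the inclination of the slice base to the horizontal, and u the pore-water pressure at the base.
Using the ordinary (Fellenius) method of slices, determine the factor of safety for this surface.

FS = 3.78

Ordinary method of slices: FS = Σ[c'·Δl_i + (W_i cosα_i − u_i·Δl_i)·tanφ'] / Σ W_i sinα_i, with Δl_i = b_i / cosα_i.
Slice 1: Δl = 2.3/cos5.2° = 2.310 m; N'_1 = 59·cos5.2° − 1·2.310 = 56.4; c'Δl = 33.95; W sinα = 5.3
Slice 2: Δl = 1.5/cos22.5° = 1.624 m; N'_2 = 43·cos22.5° − 10·1.624 = 23.5; c'Δl = 23.87; W sinα = 16.5
Slice 3: Δl = 1.6/cos38.4° = 2.042 m; N'_3 = 21·cos38.4° − 4·2.042 = 8.3; c'Δl = 30.01; W sinα = 13.0
Σc'Δl = 87.8 kN/m; ΣN' = 88.2 kN/m; ΣW sinα = 34.8 kN/m
Resisting = 87.8 + 88.2·tan26.4° = 87.8 + 43.8 = 131.6 kN/m
FS = 131.6 / 34.8 = 3.777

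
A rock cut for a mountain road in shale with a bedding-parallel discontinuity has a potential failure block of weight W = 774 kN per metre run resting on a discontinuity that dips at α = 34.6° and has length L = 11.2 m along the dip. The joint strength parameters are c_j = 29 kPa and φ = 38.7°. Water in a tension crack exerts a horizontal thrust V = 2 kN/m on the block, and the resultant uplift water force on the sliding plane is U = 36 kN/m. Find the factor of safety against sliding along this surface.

FS = 1.83

Resolving the block weight along and normal to the plane and applying the Mohr–Coulomb strength on the joint:
N' = W cosα − U − V sinα = 774·cos34.6° − 36 − 2·sin34.6° = 600.0 kN/m
Driving force T = W sinα + V cosα = 774·sin34.6° + 2·cos34.6° = 441.2 kN/m
Resisting force R = c_j·L + N'·tanφ = 29·11.2 + 600.0·tan38.7° = 324.8 + 480.7 = 805.5 kN/m
FS = R / T = 805.5 / 441.2 = 1.826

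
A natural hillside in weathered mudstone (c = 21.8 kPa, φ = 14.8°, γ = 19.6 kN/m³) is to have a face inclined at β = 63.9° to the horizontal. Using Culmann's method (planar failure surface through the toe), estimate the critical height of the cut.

H_c = 11.19 m

Culmann's analysis gives the critical failure plane at α_cr = (β + φ)/2 = (63.9 + 14.8)/2 = 39.4°, and the critical height
H_c = (4c/γ) · sinβ cosφ / [1 − cos(β − φ)]
    = (4·21.8/19.6) · sin63.9°·cos14.8° / [1 − cos(49.1°)]
    = 4.449 · 0.8980·0.9668 / [1 − 0.6547]
    = 4.449 · 0.8682 / 0.3453
    = 11.19 m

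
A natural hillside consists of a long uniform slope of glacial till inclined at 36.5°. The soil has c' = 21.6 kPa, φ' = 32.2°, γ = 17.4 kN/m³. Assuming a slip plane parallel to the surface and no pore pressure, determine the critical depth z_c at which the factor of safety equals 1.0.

Setting FS = 1.00 in FS = [c' + γz cos²β tanφ'] / [γz sinβ cosβ] and solving for z:
z = c' / [γ cosβ (FS·sinβ − cosβ·tanφ')]
  = 21.6 / [17.4·cos36.5°·(1.00·sin36.5° − cos36.5°·tan32.2°)]
  = 21.6 / [17.4·0.8039·(1.00·0.5948 − 0.8039·0.6297)]
  = 21.6 / 1.2394 = 17.428 m

z_c = 17.43 m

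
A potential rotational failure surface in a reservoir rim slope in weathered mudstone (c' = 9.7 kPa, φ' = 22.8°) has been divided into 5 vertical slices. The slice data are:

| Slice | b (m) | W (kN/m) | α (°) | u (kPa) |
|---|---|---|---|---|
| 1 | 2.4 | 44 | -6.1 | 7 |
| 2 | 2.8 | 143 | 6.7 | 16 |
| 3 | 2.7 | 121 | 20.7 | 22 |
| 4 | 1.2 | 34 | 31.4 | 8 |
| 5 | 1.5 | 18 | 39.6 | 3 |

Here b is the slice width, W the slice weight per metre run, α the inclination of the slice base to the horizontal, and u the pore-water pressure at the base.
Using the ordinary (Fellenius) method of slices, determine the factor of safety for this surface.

Ordinary method of slices: FS = Σ[c'·Δl_i + (W_i cosα_i − u_i·Δl_i)·tanφ'] / Σ W_i sinα_i, with Δl_i = b_i / cosα_i.
Slice 1: Δl = 2.4/cos(-6.1°) = 2.414 m; N'_1 = 44·cos(-6.1°) − 7·2.414 = 26.9; c'Δl = 23.41; W sinα = -4.7
Slice 2: Δl = 2.8/cos6.7° = 2.819 m; N'_2 = 143·cos6.7° − 16·2.819 = 96.9; c'Δl = 27.35; W sinα = 16.7
Slice 3: Δl = 2.7/cos20.7° = 2.886 m; N'_3 = 121·cos20.7° − 22·2.886 = 49.7; c'Δl = 28.00; W sinα = 42.8
Slice 4: Δl = 1.2/cos31.4° = 1.406 m; N'_4 = 34·cos31.4° − 8·1.406 = 17.8; c'Δl = 13.64; W sinα = 17.7
Slice 5: Δl = 1.5/cos39.6° = 1.947 m; N'_5 = 18·cos39.6° − 3·1.947 = 8.0; c'Δl = 18.88; W sinα = 11.5
Σc'Δl = 111.3 kN/m; ΣN' = 199.3 kN/m; ΣW sinα = 84.0 kN/m
Resisting = 111.3 + 199.3·tan22.8° = 111.3 + 83.8 = 195.0 kN/m
FS = 195.0 / 84.0 = 2.323

FS = 2.32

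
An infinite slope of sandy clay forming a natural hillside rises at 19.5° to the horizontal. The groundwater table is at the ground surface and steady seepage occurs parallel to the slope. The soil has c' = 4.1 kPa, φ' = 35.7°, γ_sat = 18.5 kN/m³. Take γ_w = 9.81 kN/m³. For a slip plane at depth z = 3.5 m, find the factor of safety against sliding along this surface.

With seepage parallel to the slope and the water table at the surface, the effective normal stress on the slip plane uses the buoyant unit weight γ' = γ_sat − γ_w while the driving shear stress uses γ_sat:
FS = [c' + γ' z cos²β tanφ'] / [γ_sat z sinβ cosβ]
γ' = 18.5 − 9.81 = 8.69 kN/m³
Numerator = 4.1 + 8.69·3.5·cos²19.5°·tan35.7° = 4.1 + 8.69·3.5·0.8886·0.7186 = 23.520 kPa
Denominator = 18.5·3.5·sin19.5°·cos19.5° = 18.5·3.5·0.3338·0.9426 = 20.374 kPa
FS = 23.520 / 20.374 = 1.154

FS = 1.15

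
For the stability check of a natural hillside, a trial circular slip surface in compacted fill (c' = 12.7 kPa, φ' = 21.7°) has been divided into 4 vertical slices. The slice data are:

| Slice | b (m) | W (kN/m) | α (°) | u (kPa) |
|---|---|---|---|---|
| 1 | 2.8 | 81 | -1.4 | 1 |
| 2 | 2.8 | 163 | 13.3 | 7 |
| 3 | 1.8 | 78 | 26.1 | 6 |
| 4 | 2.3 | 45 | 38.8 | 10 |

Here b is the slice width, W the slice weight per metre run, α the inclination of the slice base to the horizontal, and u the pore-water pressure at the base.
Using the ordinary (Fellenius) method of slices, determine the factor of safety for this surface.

Ordinary method of slices: FS = Σ[c'·Δl_i + (W_i cosα_i − u_i·Δl_i)·tanφ'] / Σ W_i sinα_i, with Δl_i = b_i / cosα_i.
Slice 1: Δl = 2.8/cos(-1.4°) = 2.801 m; N'_1 = 81·cos(-1.4°) − 1·2.801 = 78.2; c'Δl = 35.57; W sinα = -2.0
Slice 2: Δl = 2.8/cos13.3° = 2.877 m; N'_2 = 163·cos13.3° − 7·2.877 = 138.5; c'Δl = 36.54; W sinα = 37.5
Slice 3: Δl = 1.8/cos26.1° = 2.004 m; N'_3 = 78·cos26.1° − 6·2.004 = 58.0; c'Δl = 25.46; W sinα = 34.3
Slice 4: Δl = 2.3/cos38.8° = 2.951 m; N'_4 = 45·cos38.8° − 10·2.951 = 5.6; c'Δl = 37.48; W sinα = 28.2
Σc'Δl = 135.0 kN/m; ΣN' = 280.2 kN/m; ΣW sinα = 98.0 kN/m
Resisting = 135.0 + 280.2·tan21.7° = 135.0 + 111.5 = 246.6 kN/m
FS = 246.6 / 98.0 = 2.515

FS = 2.52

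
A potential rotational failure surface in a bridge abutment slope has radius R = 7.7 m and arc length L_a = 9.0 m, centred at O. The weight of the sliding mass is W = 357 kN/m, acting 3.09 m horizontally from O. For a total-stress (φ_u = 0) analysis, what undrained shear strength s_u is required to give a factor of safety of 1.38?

FS = s_u·L_a·R / (W·d), so s_u = FS·W·d / (L_a·R).
s_u = 1.38·357·3.09 / (9.00·7.7) = 1522.3 / 69.30 = 21.97 kPa

s_u = 22.0 kPa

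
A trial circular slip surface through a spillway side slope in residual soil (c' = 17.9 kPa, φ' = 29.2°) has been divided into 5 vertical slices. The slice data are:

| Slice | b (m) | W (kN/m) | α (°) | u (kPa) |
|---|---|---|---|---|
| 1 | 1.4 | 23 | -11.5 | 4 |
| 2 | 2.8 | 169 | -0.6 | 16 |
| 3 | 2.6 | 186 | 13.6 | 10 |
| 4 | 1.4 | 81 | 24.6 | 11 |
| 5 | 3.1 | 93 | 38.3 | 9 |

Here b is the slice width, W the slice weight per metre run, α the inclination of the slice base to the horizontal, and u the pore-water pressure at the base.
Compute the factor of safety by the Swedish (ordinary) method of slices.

Ordinary method of slices: FS = Σ[c'·Δl_i + (W_i cosα_i − u_i·Δl_i)·tanφ'] / Σ W_i sinα_i, with Δl_i = b_i / cosα_i.
Slice 1: Δl = 1.4/cos(-11.5°) = 1.429 m; N'_1 = 23·cos(-11.5°) − 4·1.429 = 16.8; c'Δl = 25.57; W sinα = -4.6
Slice 2: Δl = 2.8/cos(-0.6°) = 2.800 m; N'_2 = 169·cos(-0.6°) − 16·2.800 = 124.2; c'Δl = 50.12; W sinα = -1.8
Slice 3: Δl = 2.6/cos13.6° = 2.675 m; N'_3 = 186·cos13.6° − 10·2.675 = 154.0; c'Δl = 47.88; W sinα = 43.7
Slice 4: Δl = 1.4/cos24.6° = 1.540 m; N'_4 = 81·cos24.6° − 11·1.540 = 56.7; c'Δl = 27.56; W sinα = 33.7
Slice 5: Δl = 3.1/cos38.3° = 3.950 m; N'_5 = 93·cos38.3° − 9·3.950 = 37.4; c'Δl = 70.71; W sinα = 57.6
Σc'Δl = 221.8 kN/m; ΣN' = 389.2 kN/m; ΣW sinα = 128.7 kN/m
Resisting = 221.8 + 389.2·tan29.2° = 221.8 + 217.5 = 439.4 kN/m
FS = 439.4 / 128.7 = 3.413

FS = 3.41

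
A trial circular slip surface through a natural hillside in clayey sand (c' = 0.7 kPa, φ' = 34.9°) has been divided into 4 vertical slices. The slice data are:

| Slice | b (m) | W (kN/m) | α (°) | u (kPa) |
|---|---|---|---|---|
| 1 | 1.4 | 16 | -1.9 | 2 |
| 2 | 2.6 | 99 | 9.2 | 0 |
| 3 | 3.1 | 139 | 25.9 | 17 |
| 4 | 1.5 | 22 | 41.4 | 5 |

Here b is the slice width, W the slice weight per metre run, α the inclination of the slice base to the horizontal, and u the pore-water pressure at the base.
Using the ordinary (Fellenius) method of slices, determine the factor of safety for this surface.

FS = 1.49

Ordinary method of slices: FS = Σ[c'·Δl_i + (W_i cosα_i − u_i·Δl_i)·tanφ'] / Σ W_i sinα_i, with Δl_i = b_i / cosα_i.
Slice 1: Δl = 1.4/cos(-1.9°) = 1.401 m; N'_1 = 16·cos(-1.9°) − 2·1.401 = 13.2; c'Δl = 0.98; W sinα = -0.5
Slice 2: Δl = 2.6/cos9.2° = 2.634 m; N'_2 = 99·cos9.2° − 0·2.634 = 97.7; c'Δl = 1.84; W sinα = 15.8
Slice 3: Δl = 3.1/cos25.9° = 3.446 m; N'_3 = 139·cos25.9° − 17·3.446 = 66.5; c'Δl = 2.41; W sinα = 60.7
Slice 4: Δl = 1.5/cos41.4° = 2.000 m; N'_4 = 22·cos41.4° − 5·2.000 = 6.5; c'Δl = 1.40; W sinα = 14.5
Σc'Δl = 6.6 kN/m; ΣN' = 183.9 kN/m; ΣW sinα = 90.6 kN/m
Resisting = 6.6 + 183.9·tan34.9° = 6.6 + 128.3 = 134.9 kN/m
FS = 134.9 / 90.6 = 1.490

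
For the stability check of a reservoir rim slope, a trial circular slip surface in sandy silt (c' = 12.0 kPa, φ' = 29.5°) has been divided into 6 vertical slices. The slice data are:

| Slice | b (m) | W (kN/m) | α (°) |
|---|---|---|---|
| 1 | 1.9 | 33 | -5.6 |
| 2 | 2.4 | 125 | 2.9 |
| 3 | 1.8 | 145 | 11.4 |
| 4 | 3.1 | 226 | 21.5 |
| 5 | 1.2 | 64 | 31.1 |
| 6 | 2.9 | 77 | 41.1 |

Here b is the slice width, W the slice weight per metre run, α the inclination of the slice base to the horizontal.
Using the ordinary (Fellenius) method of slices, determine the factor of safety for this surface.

Ordinary method of slices: FS = Σ[c'·Δl_i + (W_i cosα_i)·tanφ'] / Σ W_i sinα_i, with Δl_i = b_i / cosα_i.
Slice 1: Δl = 1.9/cos(-5.6°) = 1.909 m; N'_1 = 33·cos(-5.6°) = 32.8; c'Δl = 22.91; W sinα = -3.2
Slice 2: Δl = 2.4/cos2.9° = 2.403 m; N'_2 = 125·cos2.9° = 124.8; c'Δl = 28.84; W sinα = 6.3
Slice 3: Δl = 1.8/cos11.4° = 1.836 m; N'_3 = 145·cos11.4° = 142.1; c'Δl = 22.03; W sinα = 28.7
Slice 4: Δl = 3.1/cos21.5° = 3.332 m; N'_4 = 226·cos21.5° = 210.3; c'Δl = 39.98; W sinα = 82.8
Slice 5: Δl = 1.2/cos31.1° = 1.401 m; N'_5 = 64·cos31.1° = 54.8; c'Δl = 16.82; W sinα = 33.1
Slice 6: Δl = 2.9/cos41.1° = 3.848 m; N'_6 = 77·cos41.1° = 58.0; c'Δl = 46.18; W sinα = 50.6
Σc'Δl = 176.8 kN/m; ΣN' = 622.9 kN/m; ΣW sinα = 198.3 kN/m
Resisting = 176.8 + 622.9·tan29.5° = 176.8 + 352.4 = 529.2 kN/m
FS = 529.2 / 198.3 = 2.669

FS = 2.67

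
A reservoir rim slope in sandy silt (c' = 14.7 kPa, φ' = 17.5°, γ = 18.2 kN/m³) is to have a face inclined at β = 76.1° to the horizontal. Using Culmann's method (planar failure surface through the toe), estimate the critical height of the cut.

H_c = 6.24 m

Culmann's analysis gives the critical failure plane at α_cr = (β + φ')/2 = (76.1 + 17.5)/2 = 46.8°, and the critical height
H_c = (4c'/γ) · sinβ cosφ' / [1 − cos(β − φ')]
    = (4·14.7/18.2) · sin76.1°·cos17.5° / [1 − cos(58.6°)]
    = 3.231 · 0.9707·0.9537 / [1 − 0.5210]
    = 3.231 · 0.9258 / 0.4790
    = 6.24 m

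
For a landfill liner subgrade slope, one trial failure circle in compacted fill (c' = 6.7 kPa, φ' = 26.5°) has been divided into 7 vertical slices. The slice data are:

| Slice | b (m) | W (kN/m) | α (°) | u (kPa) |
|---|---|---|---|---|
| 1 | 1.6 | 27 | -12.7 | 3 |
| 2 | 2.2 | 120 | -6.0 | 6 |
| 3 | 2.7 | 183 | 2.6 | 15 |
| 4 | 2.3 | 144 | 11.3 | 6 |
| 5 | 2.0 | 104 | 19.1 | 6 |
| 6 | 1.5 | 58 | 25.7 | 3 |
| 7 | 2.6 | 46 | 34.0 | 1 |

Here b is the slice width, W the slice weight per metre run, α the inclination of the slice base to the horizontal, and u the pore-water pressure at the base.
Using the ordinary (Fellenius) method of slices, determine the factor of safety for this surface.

Ordinary method of slices: FS = Σ[c'·Δl_i + (W_i cosα_i − u_i·Δl_i)·tanφ'] / Σ W_i sinα_i, with Δl_i = b_i / cosα_i.
Slice 1: Δl = 1.6/cos(-12.7°) = 1.640 m; N'_1 = 27·cos(-12.7°) − 3·1.640 = 21.4; c'Δl = 10.99; W sinα = -5.9
Slice 2: Δl = 2.2/cos(-6.0°) = 2.212 m; N'_2 = 120·cos(-6.0°) − 6·2.212 = 106.1; c'Δl = 14.82; W sinα = -12.5
Slice 3: Δl = 2.7/cos2.6° = 2.703 m; N'_3 = 183·cos2.6° − 15·2.703 = 142.3; c'Δl = 18.11; W sinα = 8.3
Slice 4: Δl = 2.3/cos11.3° = 2.345 m; N'_4 = 144·cos11.3° − 6·2.345 = 127.1; c'Δl = 15.71; W sinα = 28.2
Slice 5: Δl = 2.0/cos19.1° = 2.117 m; N'_5 = 104·cos19.1° − 6·2.117 = 85.6; c'Δl = 14.18; W sinα = 34.0
Slice 6: Δl = 1.5/cos25.7° = 1.665 m; N'_6 = 58·cos25.7° − 3·1.665 = 47.3; c'Δl = 11.15; W sinα = 25.2
Slice 7: Δl = 2.6/cos34.0° = 3.136 m; N'_7 = 46·cos34.0° − 1·3.136 = 35.0; c'Δl = 21.01; W sinα = 25.7
Σc'Δl = 106.0 kN/m; ΣN' = 564.7 kN/m; ΣW sinα = 102.9 kN/m
Resisting = 106.0 + 564.7·tan26.5° = 106.0 + 281.6 = 387.5 kN/m
FS = 387.5 / 102.9 = 3.765

FS = 3.76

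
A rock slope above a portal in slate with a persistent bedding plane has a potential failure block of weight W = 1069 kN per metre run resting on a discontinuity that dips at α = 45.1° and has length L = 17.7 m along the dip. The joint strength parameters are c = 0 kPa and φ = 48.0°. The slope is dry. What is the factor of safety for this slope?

FS = 1.11

Resolving the block weight along and normal to the plane and applying the Mohr–Coulomb strength on the joint:
N' = W cosα = 1069·cos45.1° = 754.6 kN/m
Driving force T = W sinα = 1069·sin45.1° = 757.2 kN/m
Resisting force R = c·L + N'·tanφ = 0·17.7 + 754.6·tan48.0° = 0.0 + 838.0 = 838.0 kN/m
FS = R / T = 838.0 / 757.2 = 1.107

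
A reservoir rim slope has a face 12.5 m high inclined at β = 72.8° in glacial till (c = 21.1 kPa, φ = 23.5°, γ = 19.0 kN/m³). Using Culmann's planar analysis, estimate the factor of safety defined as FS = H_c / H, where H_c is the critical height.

FS = 0.89

H_c = (4c/γ) · sinβ cosφ / [1 − cos(β − φ)]
    = (4·21.1/19.0) · sin72.8°·cos23.5° / [1 − cos49.3°]
    = 4.442 · 0.8760 / 0.3479 = 11.19 m
FS = H_c / H = 11.19 / 12.5 = 0.895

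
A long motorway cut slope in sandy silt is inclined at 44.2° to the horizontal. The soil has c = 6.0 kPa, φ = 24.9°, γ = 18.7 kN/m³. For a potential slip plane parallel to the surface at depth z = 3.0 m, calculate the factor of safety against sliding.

For an infinite slope with a slip plane parallel to the surface (no pore pressure): FS = [c + γz cos²β tanφ] / [γz sinβ cosβ].
γz = 18.7·3.0 = 56.10 kN/m²
Numerator = 6.0 + 56.10·cos²44.2°·tan24.9° = 6.0 + 56.10·0.5140·0.4642 = 19.384 kPa
Denominator = 56.10·sin44.2°·cos44.2° = 56.10·0.6972·0.7169 = 28.039 kPa
FS = 19.384 / 28.039 = 0.691

FS = 0.69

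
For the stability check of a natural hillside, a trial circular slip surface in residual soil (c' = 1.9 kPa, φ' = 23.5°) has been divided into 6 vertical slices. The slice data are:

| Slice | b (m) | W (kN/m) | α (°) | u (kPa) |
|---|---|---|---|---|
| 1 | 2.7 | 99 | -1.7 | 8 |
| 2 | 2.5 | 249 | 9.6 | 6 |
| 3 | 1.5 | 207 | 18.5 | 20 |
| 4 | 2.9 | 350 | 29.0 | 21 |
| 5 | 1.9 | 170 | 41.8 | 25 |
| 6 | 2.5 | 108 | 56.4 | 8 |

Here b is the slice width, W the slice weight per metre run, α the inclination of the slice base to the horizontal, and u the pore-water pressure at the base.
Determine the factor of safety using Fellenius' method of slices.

Ordinary method of slices: FS = Σ[c'·Δl_i + (W_i cosα_i − u_i·Δl_i)·tanφ'] / Σ W_i sinα_i, with Δl_i = b_i / cosα_i.
Slice 1: Δl = 2.7/cos(-1.7°) = 2.701 m; N'_1 = 99·cos(-1.7°) − 8·2.701 = 77.3; c'Δl = 5.13; W sinα = -2.9
Slice 2: Δl = 2.5/cos9.6° = 2.536 m; N'_2 = 249·cos9.6° − 6·2.536 = 230.3; c'Δl = 4.82; W sinα = 41.5
Slice 3: Δl = 1.5/cos18.5° = 1.582 m; N'_3 = 207·cos18.5° − 20·1.582 = 164.7; c'Δl = 3.01; W sinα = 65.7
Slice 4: Δl = 2.9/cos29.0° = 3.316 m; N'_4 = 350·cos29.0° − 21·3.316 = 236.5; c'Δl = 6.30; W sinα = 169.7
Slice 5: Δl = 1.9/cos41.8° = 2.549 m; N'_5 = 170·cos41.8° − 25·2.549 = 63.0; c'Δl = 4.84; W sinα = 113.3
Slice 6: Δl = 2.5/cos56.4° = 4.518 m; N'_6 = 108·cos56.4° − 8·4.518 = 23.6; c'Δl = 8.58; W sinα = 90.0
Σc'Δl = 32.7 kN/m; ΣN' = 795.4 kN/m; ΣW sinα = 477.2 kN/m
Resisting = 32.7 + 795.4·tan23.5° = 32.7 + 345.9 = 378.5 kN/m
FS = 378.5 / 477.2 = 0.793

FS = 0.79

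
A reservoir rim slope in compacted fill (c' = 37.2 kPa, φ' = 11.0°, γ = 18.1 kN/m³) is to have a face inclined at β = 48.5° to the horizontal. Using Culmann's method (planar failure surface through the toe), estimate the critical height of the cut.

H_c = 29.25 m

Culmann's analysis gives the critical failure plane at α_cr = (β + φ')/2 = (48.5 + 11.0)/2 = 29.8°, and the critical height
H_c = (4c'/γ) · sinβ cosφ' / [1 − cos(β − φ')]
    = (4·37.2/18.1) · sin48.5°·cos11.0° / [1 − cos(37.5°)]
    = 8.221 · 0.7490·0.9816 / [1 − 0.7934]
    = 8.221 · 0.7352 / 0.2066
    = 29.25 m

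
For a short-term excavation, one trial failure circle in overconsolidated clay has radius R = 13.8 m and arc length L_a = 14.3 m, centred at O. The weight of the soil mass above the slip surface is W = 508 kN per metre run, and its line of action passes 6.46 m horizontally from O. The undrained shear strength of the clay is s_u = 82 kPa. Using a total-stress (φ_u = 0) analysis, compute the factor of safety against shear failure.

Taking moments about the centre O, the resisting moment is provided by the undrained shear strength acting along the arc:
M_R = s_u·L_a·R = 82·14.30·13.8 = 16181.9 kN·m/m
M_D = W·d = 508·6.46 = 3281.7 kN·m/m
FS = M_R / M_D = 16181.9 / 3281.7 = 4.931

FS = 4.93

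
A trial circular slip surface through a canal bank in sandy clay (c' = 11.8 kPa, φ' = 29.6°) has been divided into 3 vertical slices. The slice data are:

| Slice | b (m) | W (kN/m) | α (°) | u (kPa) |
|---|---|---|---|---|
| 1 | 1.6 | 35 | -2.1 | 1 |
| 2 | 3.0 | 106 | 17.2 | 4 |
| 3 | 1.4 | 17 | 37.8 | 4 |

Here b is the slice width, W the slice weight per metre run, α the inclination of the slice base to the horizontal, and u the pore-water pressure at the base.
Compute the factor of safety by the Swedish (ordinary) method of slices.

Ordinary method of slices: FS = Σ[c'·Δl_i + (W_i cosα_i − u_i·Δl_i)·tanφ'] / Σ W_i sinα_i, with Δl_i = b_i / cosα_i.
Slice 1: Δl = 1.6/cos(-2.1°) = 1.601 m; N'_1 = 35·cos(-2.1°) − 1·1.601 = 33.4; c'Δl = 18.89; W sinα = -1.3
Slice 2: Δl = 3.0/cos17.2° = 3.140 m; N'_2 = 106·cos17.2° − 4·3.140 = 88.7; c'Δl = 37.06; W sinα = 31.3
Slice 3: Δl = 1.4/cos37.8° = 1.772 m; N'_3 = 17·cos37.8° − 4·1.772 = 6.3; c'Δl = 20.91; W sinα = 10.4
Σc'Δl = 76.9 kN/m; ΣN' = 128.4 kN/m; ΣW sinα = 40.5 kN/m
Resisting = 76.9 + 128.4·tan29.6° = 76.9 + 73.0 = 149.8 kN/m
FS = 149.8 / 40.5 = 3.701

FS = 3.70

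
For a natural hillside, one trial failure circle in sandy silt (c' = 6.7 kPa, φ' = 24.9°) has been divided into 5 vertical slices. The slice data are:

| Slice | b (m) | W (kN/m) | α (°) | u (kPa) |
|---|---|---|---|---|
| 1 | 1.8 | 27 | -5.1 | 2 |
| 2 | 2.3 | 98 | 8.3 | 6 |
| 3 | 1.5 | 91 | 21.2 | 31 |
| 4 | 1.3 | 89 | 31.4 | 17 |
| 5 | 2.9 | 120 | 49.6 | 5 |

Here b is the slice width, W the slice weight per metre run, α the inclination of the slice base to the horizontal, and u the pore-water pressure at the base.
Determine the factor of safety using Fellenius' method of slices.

Ordinary method of slices: FS = Σ[c'·Δl_i + (W_i cosα_i − u_i·Δl_i)·tanφ'] / Σ W_i sinα_i, with Δl_i = b_i / cosα_i.
Slice 1: Δl = 1.8/cos(-5.1°) = 1.807 m; N'_1 = 27·cos(-5.1°) − 2·1.807 = 23.3; c'Δl = 12.11; W sinα = -2.4
Slice 2: Δl = 2.3/cos8.3° = 2.324 m; N'_2 = 98·cos8.3° − 6·2.324 = 83.0; c'Δl = 15.57; W sinα = 14.1
Slice 3: Δl = 1.5/cos21.2° = 1.609 m; N'_3 = 91·cos21.2° − 31·1.609 = 35.0; c'Δl = 10.78; W sinα = 32.9
Slice 4: Δl = 1.3/cos31.4° = 1.523 m; N'_4 = 89·cos31.4° − 17·1.523 = 50.1; c'Δl = 10.20; W sinα = 46.4
Slice 5: Δl = 2.9/cos49.6° = 4.474 m; N'_5 = 120·cos49.6° − 5·4.474 = 55.4; c'Δl = 29.98; W sinα = 91.4
Σc'Δl = 78.6 kN/m; ΣN' = 246.7 kN/m; ΣW sinα = 182.4 kN/m
Resisting = 78.6 + 246.7·tan24.9° = 78.6 + 114.5 = 193.2 kN/m
FS = 193.2 / 182.4 = 1.059

FS = 1.06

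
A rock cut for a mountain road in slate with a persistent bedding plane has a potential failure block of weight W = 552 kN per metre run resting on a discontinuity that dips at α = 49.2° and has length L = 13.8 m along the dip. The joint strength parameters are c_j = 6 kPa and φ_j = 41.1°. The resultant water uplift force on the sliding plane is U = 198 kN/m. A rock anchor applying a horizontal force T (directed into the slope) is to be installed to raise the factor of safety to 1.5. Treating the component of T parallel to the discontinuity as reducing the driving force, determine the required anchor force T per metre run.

T = 245 kN/m

Resolving forces along and normal to the sliding plane, with the horizontal anchor force T adding T·sinα to the effective normal force and T·cosα acting up the plane against the driving force:
FS = [c_jL + (W cosα − U + T sinα) tanφ_j] / [W sinα − T cosα]
Without the anchor: N' = 162.7 kN/m, driving T_d = 417.9 kN/m, resisting R = 6·13.8 + 162.7·tan41.1° = 224.7 kN/m, FS = 0.54.
Setting FS = 1.5 and solving for T:
1.5·(417.9 − T cos49.2°) = 224.7 + T sin49.2°·tan41.1°
T·(sin49.2°·tan41.1° + 1.5·cos49.2°) = 1.5·417.9 − 224.7
T·(0.7570·0.8724 + 1.5·0.6534) = 626.8 − 224.7 = 402.1
T·1.6405 = 402.1
T = 245.1 kN/m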